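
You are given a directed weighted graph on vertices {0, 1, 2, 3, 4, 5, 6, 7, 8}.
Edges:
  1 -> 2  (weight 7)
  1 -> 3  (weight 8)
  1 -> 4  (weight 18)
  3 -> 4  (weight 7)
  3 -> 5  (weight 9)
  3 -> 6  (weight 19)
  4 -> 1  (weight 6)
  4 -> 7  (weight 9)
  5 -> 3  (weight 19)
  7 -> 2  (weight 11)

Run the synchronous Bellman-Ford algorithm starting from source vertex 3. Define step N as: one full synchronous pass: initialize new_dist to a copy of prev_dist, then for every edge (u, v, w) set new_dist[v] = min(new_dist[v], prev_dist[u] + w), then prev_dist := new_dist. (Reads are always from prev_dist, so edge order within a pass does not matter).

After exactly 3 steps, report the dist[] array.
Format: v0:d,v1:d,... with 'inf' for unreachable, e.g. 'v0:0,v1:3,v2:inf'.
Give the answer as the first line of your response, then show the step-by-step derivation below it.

v0:inf,v1:13,v2:20,v3:0,v4:7,v5:9,v6:19,v7:16,v8:inf

step 1: dist = v0:inf,v1:inf,v2:inf,v3:0,v4:7,v5:9,v6:19,v7:inf,v8:inf
step 2: dist = v0:inf,v1:13,v2:inf,v3:0,v4:7,v5:9,v6:19,v7:16,v8:inf
step 3: dist = v0:inf,v1:13,v2:20,v3:0,v4:7,v5:9,v6:19,v7:16,v8:inf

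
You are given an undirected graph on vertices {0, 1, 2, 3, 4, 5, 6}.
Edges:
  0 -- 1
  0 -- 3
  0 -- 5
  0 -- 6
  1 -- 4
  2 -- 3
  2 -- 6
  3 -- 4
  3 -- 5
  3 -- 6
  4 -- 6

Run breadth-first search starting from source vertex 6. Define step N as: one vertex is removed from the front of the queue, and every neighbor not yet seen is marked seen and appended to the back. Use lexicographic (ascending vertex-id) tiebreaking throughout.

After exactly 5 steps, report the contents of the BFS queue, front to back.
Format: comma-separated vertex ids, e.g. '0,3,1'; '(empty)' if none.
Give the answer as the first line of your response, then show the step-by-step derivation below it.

1,5

step 1: dequeue 6; queue=[0,2,3,4]; order=6
step 2: dequeue 0; queue=[2,3,4,1,5]; order=6,0
step 3: dequeue 2; queue=[3,4,1,5]; order=6,0,2
step 4: dequeue 3; queue=[4,1,5]; order=6,0,2,3
step 5: dequeue 4; queue=[1,5]; order=6,0,2,3,4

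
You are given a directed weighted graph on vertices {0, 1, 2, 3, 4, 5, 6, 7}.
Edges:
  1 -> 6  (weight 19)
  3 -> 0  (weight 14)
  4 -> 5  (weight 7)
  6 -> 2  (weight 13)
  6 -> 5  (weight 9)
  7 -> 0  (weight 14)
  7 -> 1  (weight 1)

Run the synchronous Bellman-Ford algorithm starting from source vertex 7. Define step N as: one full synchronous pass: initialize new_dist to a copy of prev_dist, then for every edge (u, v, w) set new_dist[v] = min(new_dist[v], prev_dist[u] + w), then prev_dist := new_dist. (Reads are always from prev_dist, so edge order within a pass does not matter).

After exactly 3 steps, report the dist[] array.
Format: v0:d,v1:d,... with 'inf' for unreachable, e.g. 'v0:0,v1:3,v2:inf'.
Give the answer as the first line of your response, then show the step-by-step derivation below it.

v0:14,v1:1,v2:33,v3:inf,v4:inf,v5:29,v6:20,v7:0

step 1: dist = v0:14,v1:1,v2:inf,v3:inf,v4:inf,v5:inf,v6:inf,v7:0
step 2: dist = v0:14,v1:1,v2:inf,v3:inf,v4:inf,v5:inf,v6:20,v7:0
step 3: dist = v0:14,v1:1,v2:33,v3:inf,v4:inf,v5:29,v6:20,v7:0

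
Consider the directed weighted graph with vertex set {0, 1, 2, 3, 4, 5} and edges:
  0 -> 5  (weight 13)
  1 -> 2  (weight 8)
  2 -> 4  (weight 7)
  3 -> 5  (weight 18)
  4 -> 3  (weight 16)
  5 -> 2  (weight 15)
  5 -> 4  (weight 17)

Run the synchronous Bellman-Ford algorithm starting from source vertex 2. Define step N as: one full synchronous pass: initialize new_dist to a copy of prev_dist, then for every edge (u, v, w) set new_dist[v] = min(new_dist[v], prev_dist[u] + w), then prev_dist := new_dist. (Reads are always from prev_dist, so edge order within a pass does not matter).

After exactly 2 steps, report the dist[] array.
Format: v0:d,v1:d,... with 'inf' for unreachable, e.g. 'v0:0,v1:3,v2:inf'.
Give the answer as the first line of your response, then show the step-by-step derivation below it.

v0:inf,v1:inf,v2:0,v3:23,v4:7,v5:inf

step 1: dist = v0:inf,v1:inf,v2:0,v3:inf,v4:7,v5:inf
step 2: dist = v0:inf,v1:inf,v2:0,v3:23,v4:7,v5:inf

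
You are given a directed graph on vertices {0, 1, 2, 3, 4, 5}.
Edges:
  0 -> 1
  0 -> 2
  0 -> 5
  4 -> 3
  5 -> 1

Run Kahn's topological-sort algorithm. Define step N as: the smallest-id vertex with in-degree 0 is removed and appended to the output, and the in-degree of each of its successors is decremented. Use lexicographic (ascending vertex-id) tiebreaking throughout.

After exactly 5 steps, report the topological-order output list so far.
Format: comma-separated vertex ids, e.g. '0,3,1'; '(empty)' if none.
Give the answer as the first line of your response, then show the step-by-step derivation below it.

0,2,4,3,5

step 1: output 0; order=[0]; indeg=(0,1,0,1,0,0)
step 2: output 2; order=[0,2]; indeg=(0,1,0,1,0,0)
step 3: output 4; order=[0,2,4]; indeg=(0,1,0,0,0,0)
step 4: output 3; order=[0,2,4,3]; indeg=(0,1,0,0,0,0)
step 5: output 5; order=[0,2,4,3,5]; indeg=(0,0,0,0,0,0)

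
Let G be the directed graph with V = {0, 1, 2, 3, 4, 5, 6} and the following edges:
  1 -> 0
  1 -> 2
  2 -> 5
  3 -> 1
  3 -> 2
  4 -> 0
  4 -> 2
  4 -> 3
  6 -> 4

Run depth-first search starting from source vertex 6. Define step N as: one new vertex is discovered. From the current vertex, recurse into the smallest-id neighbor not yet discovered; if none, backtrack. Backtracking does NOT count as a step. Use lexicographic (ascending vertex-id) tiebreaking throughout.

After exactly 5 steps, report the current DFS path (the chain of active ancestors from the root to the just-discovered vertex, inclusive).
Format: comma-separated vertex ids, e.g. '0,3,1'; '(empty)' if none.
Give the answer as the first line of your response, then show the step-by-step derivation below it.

6,4,2,5

step 1: discover 6; path=6; order=6
step 2: discover 4; path=6>4; order=6,4
step 3: discover 0; path=6>4>0; order=6,4,0
step 4: discover 2; path=6>4>2; order=6,4,0,2
step 5: discover 5; path=6>4>2>5; order=6,4,0,2,5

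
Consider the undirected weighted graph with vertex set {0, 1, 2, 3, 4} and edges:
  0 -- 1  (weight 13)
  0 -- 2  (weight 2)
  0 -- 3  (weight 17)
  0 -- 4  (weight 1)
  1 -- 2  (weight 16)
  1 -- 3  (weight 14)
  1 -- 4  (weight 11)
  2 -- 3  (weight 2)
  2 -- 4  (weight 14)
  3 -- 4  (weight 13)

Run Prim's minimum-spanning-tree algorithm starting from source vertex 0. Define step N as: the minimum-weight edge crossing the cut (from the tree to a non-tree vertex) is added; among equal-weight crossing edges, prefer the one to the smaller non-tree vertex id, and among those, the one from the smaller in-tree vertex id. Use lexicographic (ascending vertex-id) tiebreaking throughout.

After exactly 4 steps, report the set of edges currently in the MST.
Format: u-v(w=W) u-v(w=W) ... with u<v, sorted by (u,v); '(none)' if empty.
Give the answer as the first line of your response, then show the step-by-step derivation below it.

0-2(w=2) 0-4(w=1) 1-4(w=11) 2-3(w=2)

step 1: add edge 0-4 (w=1); MST = {0-4(w=1)}
step 2: add edge 0-2 (w=2); MST = {0-2(w=2) 0-4(w=1)}
step 3: add edge 2-3 (w=2); MST = {0-2(w=2) 0-4(w=1) 2-3(w=2)}
step 4: add edge 1-4 (w=11); MST = {0-2(w=2) 0-4(w=1) 1-4(w=11) 2-3(w=2)}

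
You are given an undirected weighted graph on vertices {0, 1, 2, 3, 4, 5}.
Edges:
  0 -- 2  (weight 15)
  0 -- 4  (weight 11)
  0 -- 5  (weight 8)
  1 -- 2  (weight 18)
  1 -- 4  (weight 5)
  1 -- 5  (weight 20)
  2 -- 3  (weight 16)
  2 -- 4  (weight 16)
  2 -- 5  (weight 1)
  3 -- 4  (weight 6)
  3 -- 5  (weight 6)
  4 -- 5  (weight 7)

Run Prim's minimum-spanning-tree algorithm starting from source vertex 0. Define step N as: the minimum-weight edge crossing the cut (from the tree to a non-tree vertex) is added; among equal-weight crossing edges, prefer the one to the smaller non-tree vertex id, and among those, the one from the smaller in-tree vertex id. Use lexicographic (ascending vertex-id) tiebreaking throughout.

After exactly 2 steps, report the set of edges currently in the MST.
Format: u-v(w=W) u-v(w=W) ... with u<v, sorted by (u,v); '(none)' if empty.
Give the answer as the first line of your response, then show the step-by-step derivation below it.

0-5(w=8) 2-5(w=1)

step 1: add edge 0-5 (w=8); MST = {0-5(w=8)}
step 2: add edge 2-5 (w=1); MST = {0-5(w=8) 2-5(w=1)}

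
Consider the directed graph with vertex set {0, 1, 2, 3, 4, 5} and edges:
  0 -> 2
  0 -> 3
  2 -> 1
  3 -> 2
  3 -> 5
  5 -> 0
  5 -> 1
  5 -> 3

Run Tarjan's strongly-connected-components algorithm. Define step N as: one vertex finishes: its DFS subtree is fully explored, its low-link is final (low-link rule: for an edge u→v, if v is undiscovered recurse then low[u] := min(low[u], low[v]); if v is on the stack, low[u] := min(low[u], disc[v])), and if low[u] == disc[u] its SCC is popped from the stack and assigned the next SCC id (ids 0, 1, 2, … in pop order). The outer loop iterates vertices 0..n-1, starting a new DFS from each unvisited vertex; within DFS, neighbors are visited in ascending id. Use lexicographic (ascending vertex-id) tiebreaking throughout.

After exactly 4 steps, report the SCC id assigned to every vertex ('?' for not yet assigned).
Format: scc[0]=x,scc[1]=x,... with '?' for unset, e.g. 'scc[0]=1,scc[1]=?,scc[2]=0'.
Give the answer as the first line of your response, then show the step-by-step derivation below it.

scc[0]=?,scc[1]=0,scc[2]=1,scc[3]=?,scc[4]=?,scc[5]=?

step 1: low=(low[0]=0,low[1]=2,low[2]=1,low[3]=?,low[4]=?,low[5]=?); scc=(scc[0]=?,scc[1]=0,scc[2]=?,scc[3]=?,scc[4]=?,scc[5]=?)
step 2: low=(low[0]=0,low[1]=2,low[2]=1,low[3]=?,low[4]=?,low[5]=?); scc=(scc[0]=?,scc[1]=0,scc[2]=1,scc[3]=?,scc[4]=?,scc[5]=?)
step 3: low=(low[0]=0,low[1]=2,low[2]=1,low[3]=3,low[4]=?,low[5]=0); scc=(scc[0]=?,scc[1]=0,scc[2]=1,scc[3]=?,scc[4]=?,scc[5]=?)
step 4: low=(low[0]=0,low[1]=2,low[2]=1,low[3]=0,low[4]=?,low[5]=0); scc=(scc[0]=?,scc[1]=0,scc[2]=1,scc[3]=?,scc[4]=?,scc[5]=?)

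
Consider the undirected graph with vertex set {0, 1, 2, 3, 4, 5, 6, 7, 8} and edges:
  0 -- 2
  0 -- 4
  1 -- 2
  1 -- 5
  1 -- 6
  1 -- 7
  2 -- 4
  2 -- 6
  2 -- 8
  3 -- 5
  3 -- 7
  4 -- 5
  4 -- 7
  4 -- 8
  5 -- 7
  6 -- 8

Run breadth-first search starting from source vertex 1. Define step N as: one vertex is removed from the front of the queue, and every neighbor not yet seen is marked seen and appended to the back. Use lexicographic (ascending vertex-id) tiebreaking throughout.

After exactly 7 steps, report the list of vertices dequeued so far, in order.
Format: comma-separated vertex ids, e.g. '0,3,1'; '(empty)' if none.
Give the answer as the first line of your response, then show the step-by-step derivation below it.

1,2,5,6,7,0,4

step 1: dequeue 1; queue=[2,5,6,7]; order=1
step 2: dequeue 2; queue=[5,6,7,0,4,8]; order=1,2
step 3: dequeue 5; queue=[6,7,0,4,8,3]; order=1,2,5
step 4: dequeue 6; queue=[7,0,4,8,3]; order=1,2,5,6
step 5: dequeue 7; queue=[0,4,8,3]; order=1,2,5,6,7
step 6: dequeue 0; queue=[4,8,3]; order=1,2,5,6,7,0
step 7: dequeue 4; queue=[8,3]; order=1,2,5,6,7,0,4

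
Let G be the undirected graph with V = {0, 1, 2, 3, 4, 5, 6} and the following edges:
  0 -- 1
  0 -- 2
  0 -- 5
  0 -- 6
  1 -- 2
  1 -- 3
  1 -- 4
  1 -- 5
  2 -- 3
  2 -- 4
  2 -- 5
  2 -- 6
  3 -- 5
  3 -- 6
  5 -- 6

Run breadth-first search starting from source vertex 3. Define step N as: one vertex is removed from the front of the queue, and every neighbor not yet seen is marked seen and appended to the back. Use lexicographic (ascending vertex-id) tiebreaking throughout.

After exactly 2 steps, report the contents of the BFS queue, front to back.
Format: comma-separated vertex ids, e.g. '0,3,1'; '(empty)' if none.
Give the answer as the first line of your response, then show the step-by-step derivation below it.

2,5,6,0,4

step 1: dequeue 3; queue=[1,2,5,6]; order=3
step 2: dequeue 1; queue=[2,5,6,0,4]; order=3,1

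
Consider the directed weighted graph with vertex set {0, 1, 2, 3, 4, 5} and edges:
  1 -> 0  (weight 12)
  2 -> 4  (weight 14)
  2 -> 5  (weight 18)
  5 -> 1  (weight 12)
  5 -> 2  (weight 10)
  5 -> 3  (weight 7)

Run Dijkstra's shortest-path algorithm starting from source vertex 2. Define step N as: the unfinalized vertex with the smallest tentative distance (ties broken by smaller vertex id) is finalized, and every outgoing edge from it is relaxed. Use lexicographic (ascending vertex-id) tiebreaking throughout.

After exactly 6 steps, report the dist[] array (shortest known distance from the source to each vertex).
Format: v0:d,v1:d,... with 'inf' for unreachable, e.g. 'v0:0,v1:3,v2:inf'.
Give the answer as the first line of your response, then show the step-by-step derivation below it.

v0:42,v1:30,v2:0,v3:25,v4:14,v5:18

step 1: dist = v0:inf,v1:inf,v2:0,v3:inf,v4:14,v5:18
step 2: dist = v0:inf,v1:inf,v2:0,v3:inf,v4:14,v5:18
step 3: dist = v0:inf,v1:30,v2:0,v3:25,v4:14,v5:18
step 4: dist = v0:inf,v1:30,v2:0,v3:25,v4:14,v5:18
step 5: dist = v0:42,v1:30,v2:0,v3:25,v4:14,v5:18
step 6: dist = v0:42,v1:30,v2:0,v3:25,v4:14,v5:18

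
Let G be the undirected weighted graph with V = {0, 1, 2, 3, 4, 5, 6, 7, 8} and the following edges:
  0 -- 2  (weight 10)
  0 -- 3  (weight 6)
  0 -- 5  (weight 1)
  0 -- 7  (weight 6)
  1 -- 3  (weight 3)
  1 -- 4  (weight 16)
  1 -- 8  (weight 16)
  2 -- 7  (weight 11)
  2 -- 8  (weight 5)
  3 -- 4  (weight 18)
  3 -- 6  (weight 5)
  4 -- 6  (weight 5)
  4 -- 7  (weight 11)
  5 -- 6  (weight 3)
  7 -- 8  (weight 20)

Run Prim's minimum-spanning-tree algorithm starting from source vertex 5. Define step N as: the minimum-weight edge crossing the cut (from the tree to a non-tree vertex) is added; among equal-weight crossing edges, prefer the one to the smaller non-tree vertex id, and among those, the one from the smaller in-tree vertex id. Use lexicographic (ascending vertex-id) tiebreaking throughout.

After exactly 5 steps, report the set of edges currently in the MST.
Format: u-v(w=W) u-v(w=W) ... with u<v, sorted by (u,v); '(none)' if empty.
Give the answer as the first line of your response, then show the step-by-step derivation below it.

0-5(w=1) 1-3(w=3) 3-6(w=5) 4-6(w=5) 5-6(w=3)

step 1: add edge 0-5 (w=1); MST = {0-5(w=1)}
step 2: add edge 5-6 (w=3); MST = {0-5(w=1) 5-6(w=3)}
step 3: add edge 3-6 (w=5); MST = {0-5(w=1) 3-6(w=5) 5-6(w=3)}
step 4: add edge 1-3 (w=3); MST = {0-5(w=1) 1-3(w=3) 3-6(w=5) 5-6(w=3)}
step 5: add edge 4-6 (w=5); MST = {0-5(w=1) 1-3(w=3) 3-6(w=5) 4-6(w=5) 5-6(w=3)}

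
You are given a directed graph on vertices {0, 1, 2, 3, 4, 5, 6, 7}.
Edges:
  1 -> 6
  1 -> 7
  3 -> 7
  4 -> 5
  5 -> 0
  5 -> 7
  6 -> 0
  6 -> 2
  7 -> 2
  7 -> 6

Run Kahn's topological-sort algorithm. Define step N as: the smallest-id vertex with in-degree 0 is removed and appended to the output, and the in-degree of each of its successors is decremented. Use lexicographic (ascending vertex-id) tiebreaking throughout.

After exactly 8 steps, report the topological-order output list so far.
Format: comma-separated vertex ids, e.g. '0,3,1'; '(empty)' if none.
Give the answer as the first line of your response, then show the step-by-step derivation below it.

1,3,4,5,7,6,0,2

step 1: output 1; order=[1]; indeg=(2,0,2,0,0,1,1,2)
step 2: output 3; order=[1,3]; indeg=(2,0,2,0,0,1,1,1)
step 3: output 4; order=[1,3,4]; indeg=(2,0,2,0,0,0,1,1)
step 4: output 5; order=[1,3,4,5]; indeg=(1,0,2,0,0,0,1,0)
step 5: output 7; order=[1,3,4,5,7]; indeg=(1,0,1,0,0,0,0,0)
step 6: output 6; order=[1,3,4,5,7,6]; indeg=(0,0,0,0,0,0,0,0)
step 7: output 0; order=[1,3,4,5,7,6,0]; indeg=(0,0,0,0,0,0,0,0)
step 8: output 2; order=[1,3,4,5,7,6,0,2]; indeg=(0,0,0,0,0,0,0,0)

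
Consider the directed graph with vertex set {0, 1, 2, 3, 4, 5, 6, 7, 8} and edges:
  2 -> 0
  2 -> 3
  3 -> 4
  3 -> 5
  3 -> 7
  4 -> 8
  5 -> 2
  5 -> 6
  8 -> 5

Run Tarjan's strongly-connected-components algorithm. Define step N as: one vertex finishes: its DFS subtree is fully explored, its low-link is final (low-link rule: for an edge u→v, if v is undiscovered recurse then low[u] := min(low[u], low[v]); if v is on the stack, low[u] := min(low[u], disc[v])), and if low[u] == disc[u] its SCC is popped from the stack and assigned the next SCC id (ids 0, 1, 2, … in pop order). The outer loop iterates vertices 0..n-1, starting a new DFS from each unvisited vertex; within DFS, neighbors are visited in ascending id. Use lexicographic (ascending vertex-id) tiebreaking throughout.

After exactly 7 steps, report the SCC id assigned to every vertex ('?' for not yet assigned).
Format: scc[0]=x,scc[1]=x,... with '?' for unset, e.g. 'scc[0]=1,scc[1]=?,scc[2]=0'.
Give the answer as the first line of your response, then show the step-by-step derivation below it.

scc[0]=0,scc[1]=1,scc[2]=?,scc[3]=?,scc[4]=?,scc[5]=?,scc[6]=2,scc[7]=3,scc[8]=?

step 1: low=(low[0]=0,low[1]=?,low[2]=?,low[3]=?,low[4]=?,low[5]=?,low[6]=?,low[7]=?,low[8]=?); scc=(scc[0]=0,scc[1]=?,scc[2]=?,scc[3]=?,scc[4]=?,scc[5]=?,scc[6]=?,scc[7]=?,scc[8]=?)
step 2: low=(low[0]=0,low[1]=1,low[2]=?,low[3]=?,low[4]=?,low[5]=?,low[6]=?,low[7]=?,low[8]=?); scc=(scc[0]=0,scc[1]=1,scc[2]=?,scc[3]=?,scc[4]=?,scc[5]=?,scc[6]=?,scc[7]=?,scc[8]=?)
step 3: low=(low[0]=0,low[1]=1,low[2]=2,low[3]=3,low[4]=4,low[5]=2,low[6]=7,low[7]=?,low[8]=5); scc=(scc[0]=0,scc[1]=1,scc[2]=?,scc[3]=?,scc[4]=?,scc[5]=?,scc[6]=2,scc[7]=?,scc[8]=?)
step 4: low=(low[0]=0,low[1]=1,low[2]=2,low[3]=3,low[4]=4,low[5]=2,low[6]=7,low[7]=?,low[8]=5); scc=(scc[0]=0,scc[1]=1,scc[2]=?,scc[3]=?,scc[4]=?,scc[5]=?,scc[6]=2,scc[7]=?,scc[8]=?)
step 5: low=(low[0]=0,low[1]=1,low[2]=2,low[3]=3,low[4]=4,low[5]=2,low[6]=7,low[7]=?,low[8]=2); scc=(scc[0]=0,scc[1]=1,scc[2]=?,scc[3]=?,scc[4]=?,scc[5]=?,scc[6]=2,scc[7]=?,scc[8]=?)
step 6: low=(low[0]=0,low[1]=1,low[2]=2,low[3]=3,low[4]=2,low[5]=2,low[6]=7,low[7]=?,low[8]=2); scc=(scc[0]=0,scc[1]=1,scc[2]=?,scc[3]=?,scc[4]=?,scc[5]=?,scc[6]=2,scc[7]=?,scc[8]=?)
step 7: low=(low[0]=0,low[1]=1,low[2]=2,low[3]=2,low[4]=2,low[5]=2,low[6]=7,low[7]=8,low[8]=2); scc=(scc[0]=0,scc[1]=1,scc[2]=?,scc[3]=?,scc[4]=?,scc[5]=?,scc[6]=2,scc[7]=3,scc[8]=?)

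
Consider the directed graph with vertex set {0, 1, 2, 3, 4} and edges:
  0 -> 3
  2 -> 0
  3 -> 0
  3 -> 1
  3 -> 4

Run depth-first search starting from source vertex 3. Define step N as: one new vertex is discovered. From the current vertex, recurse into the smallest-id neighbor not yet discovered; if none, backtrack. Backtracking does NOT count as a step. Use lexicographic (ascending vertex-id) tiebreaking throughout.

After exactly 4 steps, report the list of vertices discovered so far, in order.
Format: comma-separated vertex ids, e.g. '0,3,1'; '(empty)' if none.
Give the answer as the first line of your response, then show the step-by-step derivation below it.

3,0,1,4

step 1: discover 3; path=3; order=3
step 2: discover 0; path=3>0; order=3,0
step 3: discover 1; path=3>1; order=3,0,1
step 4: discover 4; path=3>4; order=3,0,1,4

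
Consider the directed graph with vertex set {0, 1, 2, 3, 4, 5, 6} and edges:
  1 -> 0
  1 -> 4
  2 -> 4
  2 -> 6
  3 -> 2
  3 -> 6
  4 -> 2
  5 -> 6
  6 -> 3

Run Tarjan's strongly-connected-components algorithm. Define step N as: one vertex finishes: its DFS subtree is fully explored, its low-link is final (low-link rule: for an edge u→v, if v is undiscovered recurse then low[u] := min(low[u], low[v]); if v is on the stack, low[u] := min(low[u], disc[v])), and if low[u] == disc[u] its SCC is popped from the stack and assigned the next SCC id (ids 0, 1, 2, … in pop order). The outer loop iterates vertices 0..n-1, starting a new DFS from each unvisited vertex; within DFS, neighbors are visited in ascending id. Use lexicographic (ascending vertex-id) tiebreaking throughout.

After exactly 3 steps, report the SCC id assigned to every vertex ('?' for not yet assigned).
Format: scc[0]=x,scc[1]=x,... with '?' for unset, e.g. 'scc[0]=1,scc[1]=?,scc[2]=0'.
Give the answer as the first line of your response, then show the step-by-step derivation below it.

scc[0]=0,scc[1]=?,scc[2]=?,scc[3]=?,scc[4]=?,scc[5]=?,scc[6]=?

step 1: low=(low[0]=0,low[1]=?,low[2]=?,low[3]=?,low[4]=?,low[5]=?,low[6]=?); scc=(scc[0]=0,scc[1]=?,scc[2]=?,scc[3]=?,scc[4]=?,scc[5]=?,scc[6]=?)
step 2: low=(low[0]=0,low[1]=1,low[2]=2,low[3]=3,low[4]=2,low[5]=?,low[6]=4); scc=(scc[0]=0,scc[1]=?,scc[2]=?,scc[3]=?,scc[4]=?,scc[5]=?,scc[6]=?)
step 3: low=(low[0]=0,low[1]=1,low[2]=2,low[3]=3,low[4]=2,low[5]=?,low[6]=3); scc=(scc[0]=0,scc[1]=?,scc[2]=?,scc[3]=?,scc[4]=?,scc[5]=?,scc[6]=?)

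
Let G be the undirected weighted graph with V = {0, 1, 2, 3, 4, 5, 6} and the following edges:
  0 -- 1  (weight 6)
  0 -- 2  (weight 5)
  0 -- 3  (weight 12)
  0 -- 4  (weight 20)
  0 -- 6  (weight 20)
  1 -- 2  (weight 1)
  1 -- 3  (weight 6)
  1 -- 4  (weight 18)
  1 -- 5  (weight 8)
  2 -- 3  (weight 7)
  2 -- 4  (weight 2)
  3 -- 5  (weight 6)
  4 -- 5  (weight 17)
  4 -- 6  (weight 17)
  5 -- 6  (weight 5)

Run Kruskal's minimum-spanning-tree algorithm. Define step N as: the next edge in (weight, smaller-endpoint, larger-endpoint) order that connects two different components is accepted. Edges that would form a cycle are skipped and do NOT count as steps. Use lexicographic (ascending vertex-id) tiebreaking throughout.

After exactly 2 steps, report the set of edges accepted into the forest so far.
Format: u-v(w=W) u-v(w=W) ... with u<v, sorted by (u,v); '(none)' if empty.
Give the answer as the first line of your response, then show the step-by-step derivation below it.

1-2(w=1) 2-4(w=2)

step 1: add edge 1-2 (w=1); MST = {1-2(w=1)}
step 2: add edge 2-4 (w=2); MST = {1-2(w=1) 2-4(w=2)}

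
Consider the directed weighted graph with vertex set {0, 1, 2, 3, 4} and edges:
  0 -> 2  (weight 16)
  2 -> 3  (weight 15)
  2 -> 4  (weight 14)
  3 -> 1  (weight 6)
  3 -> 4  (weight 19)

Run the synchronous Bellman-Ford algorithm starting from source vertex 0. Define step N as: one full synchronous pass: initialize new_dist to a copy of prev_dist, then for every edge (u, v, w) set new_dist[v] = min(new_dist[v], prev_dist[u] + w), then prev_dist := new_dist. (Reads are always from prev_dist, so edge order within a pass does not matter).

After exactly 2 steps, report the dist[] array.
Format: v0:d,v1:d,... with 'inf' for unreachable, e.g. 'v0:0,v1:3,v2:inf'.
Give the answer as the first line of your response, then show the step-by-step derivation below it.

v0:0,v1:inf,v2:16,v3:31,v4:30

step 1: dist = v0:0,v1:inf,v2:16,v3:inf,v4:inf
step 2: dist = v0:0,v1:inf,v2:16,v3:31,v4:30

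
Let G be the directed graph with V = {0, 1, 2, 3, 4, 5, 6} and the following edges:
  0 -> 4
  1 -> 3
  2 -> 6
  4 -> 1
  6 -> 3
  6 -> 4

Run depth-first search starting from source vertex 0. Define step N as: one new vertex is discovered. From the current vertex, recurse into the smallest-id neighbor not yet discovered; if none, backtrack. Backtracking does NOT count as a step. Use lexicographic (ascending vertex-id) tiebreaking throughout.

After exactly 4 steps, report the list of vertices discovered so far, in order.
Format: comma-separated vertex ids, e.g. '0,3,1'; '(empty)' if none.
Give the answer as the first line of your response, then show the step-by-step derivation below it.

0,4,1,3

step 1: discover 0; path=0; order=0
step 2: discover 4; path=0>4; order=0,4
step 3: discover 1; path=0>4>1; order=0,4,1
step 4: discover 3; path=0>4>1>3; order=0,4,1,3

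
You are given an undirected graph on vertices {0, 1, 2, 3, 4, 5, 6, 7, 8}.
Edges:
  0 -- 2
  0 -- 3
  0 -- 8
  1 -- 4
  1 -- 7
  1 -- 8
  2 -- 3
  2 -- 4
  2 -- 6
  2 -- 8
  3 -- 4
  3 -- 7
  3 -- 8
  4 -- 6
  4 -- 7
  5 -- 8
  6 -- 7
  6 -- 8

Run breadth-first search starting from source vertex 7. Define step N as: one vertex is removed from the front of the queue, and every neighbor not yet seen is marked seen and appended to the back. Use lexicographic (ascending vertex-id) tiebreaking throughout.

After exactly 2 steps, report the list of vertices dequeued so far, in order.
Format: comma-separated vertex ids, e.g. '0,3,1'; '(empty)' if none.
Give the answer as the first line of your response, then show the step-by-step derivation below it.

7,1

step 1: dequeue 7; queue=[1,3,4,6]; order=7
step 2: dequeue 1; queue=[3,4,6,8]; order=7,1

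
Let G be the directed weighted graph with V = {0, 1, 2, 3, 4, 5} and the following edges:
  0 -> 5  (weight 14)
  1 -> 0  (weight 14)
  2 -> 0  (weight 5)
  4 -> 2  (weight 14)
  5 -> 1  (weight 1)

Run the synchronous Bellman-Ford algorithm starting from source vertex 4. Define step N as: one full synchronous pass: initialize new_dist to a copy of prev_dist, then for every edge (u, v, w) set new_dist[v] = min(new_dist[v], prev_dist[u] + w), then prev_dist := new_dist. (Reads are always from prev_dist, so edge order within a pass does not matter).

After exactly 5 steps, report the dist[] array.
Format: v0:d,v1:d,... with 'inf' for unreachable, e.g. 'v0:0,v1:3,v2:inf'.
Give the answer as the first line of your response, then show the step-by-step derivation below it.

v0:19,v1:34,v2:14,v3:inf,v4:0,v5:33

step 1: dist = v0:inf,v1:inf,v2:14,v3:inf,v4:0,v5:inf
step 2: dist = v0:19,v1:inf,v2:14,v3:inf,v4:0,v5:inf
step 3: dist = v0:19,v1:inf,v2:14,v3:inf,v4:0,v5:33
step 4: dist = v0:19,v1:34,v2:14,v3:inf,v4:0,v5:33
step 5: dist = v0:19,v1:34,v2:14,v3:inf,v4:0,v5:33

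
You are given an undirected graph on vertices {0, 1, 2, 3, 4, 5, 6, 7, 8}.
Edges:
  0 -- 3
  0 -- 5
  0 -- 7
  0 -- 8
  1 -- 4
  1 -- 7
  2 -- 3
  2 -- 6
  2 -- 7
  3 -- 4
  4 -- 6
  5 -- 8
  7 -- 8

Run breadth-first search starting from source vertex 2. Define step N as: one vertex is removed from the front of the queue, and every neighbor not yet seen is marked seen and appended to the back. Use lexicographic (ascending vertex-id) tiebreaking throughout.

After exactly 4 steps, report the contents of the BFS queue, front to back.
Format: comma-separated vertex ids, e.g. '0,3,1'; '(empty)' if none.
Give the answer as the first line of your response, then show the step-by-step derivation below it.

0,4,1,8

step 1: dequeue 2; queue=[3,6,7]; order=2
step 2: dequeue 3; queue=[6,7,0,4]; order=2,3
step 3: dequeue 6; queue=[7,0,4]; order=2,3,6
step 4: dequeue 7; queue=[0,4,1,8]; order=2,3,6,7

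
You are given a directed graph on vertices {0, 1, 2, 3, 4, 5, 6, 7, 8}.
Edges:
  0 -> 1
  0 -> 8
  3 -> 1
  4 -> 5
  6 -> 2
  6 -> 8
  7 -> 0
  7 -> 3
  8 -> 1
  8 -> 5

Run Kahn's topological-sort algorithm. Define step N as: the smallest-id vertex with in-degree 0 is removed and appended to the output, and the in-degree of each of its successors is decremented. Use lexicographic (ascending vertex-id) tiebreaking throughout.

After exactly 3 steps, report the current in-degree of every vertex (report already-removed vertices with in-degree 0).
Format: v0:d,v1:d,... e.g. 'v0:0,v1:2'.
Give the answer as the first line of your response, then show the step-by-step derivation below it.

v0:1,v1:3,v2:0,v3:1,v4:0,v5:1,v6:0,v7:0,v8:1

step 1: output 4; order=[4]; indeg=(1,3,1,1,0,1,0,0,2)
step 2: output 6; order=[4,6]; indeg=(1,3,0,1,0,1,0,0,1)
step 3: output 2; order=[4,6,2]; indeg=(1,3,0,1,0,1,0,0,1)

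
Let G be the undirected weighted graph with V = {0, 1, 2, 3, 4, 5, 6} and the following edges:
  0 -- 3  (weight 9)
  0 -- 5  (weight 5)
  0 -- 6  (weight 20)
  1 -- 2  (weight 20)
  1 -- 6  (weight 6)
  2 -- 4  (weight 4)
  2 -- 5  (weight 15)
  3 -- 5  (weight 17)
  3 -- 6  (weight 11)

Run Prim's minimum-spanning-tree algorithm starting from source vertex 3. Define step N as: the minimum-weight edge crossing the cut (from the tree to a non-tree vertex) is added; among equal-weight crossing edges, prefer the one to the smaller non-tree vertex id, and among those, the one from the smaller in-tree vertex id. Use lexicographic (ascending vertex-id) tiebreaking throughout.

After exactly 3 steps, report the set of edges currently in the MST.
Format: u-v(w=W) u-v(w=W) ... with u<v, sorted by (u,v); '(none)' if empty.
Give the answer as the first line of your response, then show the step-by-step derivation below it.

0-3(w=9) 0-5(w=5) 3-6(w=11)

step 1: add edge 0-3 (w=9); MST = {0-3(w=9)}
step 2: add edge 0-5 (w=5); MST = {0-3(w=9) 0-5(w=5)}
step 3: add edge 3-6 (w=11); MST = {0-3(w=9) 0-5(w=5) 3-6(w=11)}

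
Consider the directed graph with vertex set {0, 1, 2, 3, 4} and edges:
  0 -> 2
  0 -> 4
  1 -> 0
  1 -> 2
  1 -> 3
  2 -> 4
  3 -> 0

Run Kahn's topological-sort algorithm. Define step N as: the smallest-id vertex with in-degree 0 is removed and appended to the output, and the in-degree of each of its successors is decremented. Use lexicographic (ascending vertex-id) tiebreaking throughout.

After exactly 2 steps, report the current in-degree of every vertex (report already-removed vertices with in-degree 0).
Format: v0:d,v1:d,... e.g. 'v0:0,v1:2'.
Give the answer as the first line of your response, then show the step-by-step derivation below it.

v0:0,v1:0,v2:1,v3:0,v4:2

step 1: output 1; order=[1]; indeg=(1,0,1,0,2)
step 2: output 3; order=[1,3]; indeg=(0,0,1,0,2)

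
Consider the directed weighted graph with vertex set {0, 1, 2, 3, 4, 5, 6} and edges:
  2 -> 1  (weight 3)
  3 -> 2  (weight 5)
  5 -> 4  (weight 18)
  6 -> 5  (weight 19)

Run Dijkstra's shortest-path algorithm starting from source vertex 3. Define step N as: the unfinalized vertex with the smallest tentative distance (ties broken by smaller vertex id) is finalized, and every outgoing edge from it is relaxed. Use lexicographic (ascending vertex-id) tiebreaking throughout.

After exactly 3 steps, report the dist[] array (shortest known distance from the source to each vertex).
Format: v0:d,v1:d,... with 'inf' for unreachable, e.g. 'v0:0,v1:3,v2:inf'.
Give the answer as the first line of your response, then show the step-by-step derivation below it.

v0:inf,v1:8,v2:5,v3:0,v4:inf,v5:inf,v6:inf

step 1: dist = v0:inf,v1:inf,v2:5,v3:0,v4:inf,v5:inf,v6:inf
step 2: dist = v0:inf,v1:8,v2:5,v3:0,v4:inf,v5:inf,v6:inf
step 3: dist = v0:inf,v1:8,v2:5,v3:0,v4:inf,v5:inf,v6:inf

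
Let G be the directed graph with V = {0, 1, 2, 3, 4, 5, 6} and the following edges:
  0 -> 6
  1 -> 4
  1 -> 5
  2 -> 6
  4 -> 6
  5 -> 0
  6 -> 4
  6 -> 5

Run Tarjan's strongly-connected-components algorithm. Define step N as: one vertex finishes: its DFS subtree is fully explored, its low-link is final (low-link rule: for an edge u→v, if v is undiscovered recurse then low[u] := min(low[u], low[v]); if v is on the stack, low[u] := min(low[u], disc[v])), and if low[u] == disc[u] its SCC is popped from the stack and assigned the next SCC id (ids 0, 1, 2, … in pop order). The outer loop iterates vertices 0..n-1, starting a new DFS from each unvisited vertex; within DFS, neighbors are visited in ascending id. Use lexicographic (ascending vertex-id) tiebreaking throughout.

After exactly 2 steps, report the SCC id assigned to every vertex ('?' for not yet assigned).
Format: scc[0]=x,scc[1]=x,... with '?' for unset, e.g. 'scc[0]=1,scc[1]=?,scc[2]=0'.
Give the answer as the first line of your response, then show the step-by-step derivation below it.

scc[0]=?,scc[1]=?,scc[2]=?,scc[3]=?,scc[4]=?,scc[5]=?,scc[6]=?

step 1: low=(low[0]=0,low[1]=?,low[2]=?,low[3]=?,low[4]=1,low[5]=?,low[6]=1); scc=(scc[0]=?,scc[1]=?,scc[2]=?,scc[3]=?,scc[4]=?,scc[5]=?,scc[6]=?)
step 2: low=(low[0]=0,low[1]=?,low[2]=?,low[3]=?,low[4]=1,low[5]=0,low[6]=1); scc=(scc[0]=?,scc[1]=?,scc[2]=?,scc[3]=?,scc[4]=?,scc[5]=?,scc[6]=?)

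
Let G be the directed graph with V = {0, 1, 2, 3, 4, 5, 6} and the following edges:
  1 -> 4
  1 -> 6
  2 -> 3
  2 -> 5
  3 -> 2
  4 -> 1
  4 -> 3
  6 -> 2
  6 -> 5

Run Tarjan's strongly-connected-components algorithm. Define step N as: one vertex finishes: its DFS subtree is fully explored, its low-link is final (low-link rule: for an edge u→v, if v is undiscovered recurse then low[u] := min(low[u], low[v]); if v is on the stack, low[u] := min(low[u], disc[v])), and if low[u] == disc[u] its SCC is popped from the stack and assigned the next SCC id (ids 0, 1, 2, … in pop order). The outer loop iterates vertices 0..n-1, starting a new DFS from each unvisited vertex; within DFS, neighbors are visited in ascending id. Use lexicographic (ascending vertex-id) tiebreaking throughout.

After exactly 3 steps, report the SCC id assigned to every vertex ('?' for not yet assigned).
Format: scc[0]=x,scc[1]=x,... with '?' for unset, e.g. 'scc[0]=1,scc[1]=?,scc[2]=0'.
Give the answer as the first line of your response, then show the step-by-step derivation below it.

scc[0]=0,scc[1]=?,scc[2]=?,scc[3]=?,scc[4]=?,scc[5]=1,scc[6]=?

step 1: low=(low[0]=0,low[1]=?,low[2]=?,low[3]=?,low[4]=?,low[5]=?,low[6]=?); scc=(scc[0]=0,scc[1]=?,scc[2]=?,scc[3]=?,scc[4]=?,scc[5]=?,scc[6]=?)
step 2: low=(low[0]=0,low[1]=1,low[2]=3,low[3]=3,low[4]=1,low[5]=5,low[6]=?); scc=(scc[0]=0,scc[1]=?,scc[2]=?,scc[3]=?,scc[4]=?,scc[5]=1,scc[6]=?)
step 3: low=(low[0]=0,low[1]=1,low[2]=3,low[3]=3,low[4]=1,low[5]=5,low[6]=?); scc=(scc[0]=0,scc[1]=?,scc[2]=?,scc[3]=?,scc[4]=?,scc[5]=1,scc[6]=?)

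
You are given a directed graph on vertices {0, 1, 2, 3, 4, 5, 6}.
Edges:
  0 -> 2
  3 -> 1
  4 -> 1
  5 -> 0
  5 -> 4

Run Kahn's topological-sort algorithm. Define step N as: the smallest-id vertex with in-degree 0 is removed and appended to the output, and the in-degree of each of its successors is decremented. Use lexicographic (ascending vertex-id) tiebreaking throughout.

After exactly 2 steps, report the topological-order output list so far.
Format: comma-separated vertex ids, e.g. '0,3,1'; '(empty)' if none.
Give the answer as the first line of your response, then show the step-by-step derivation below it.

3,5

step 1: output 3; order=[3]; indeg=(1,1,1,0,1,0,0)
step 2: output 5; order=[3,5]; indeg=(0,1,1,0,0,0,0)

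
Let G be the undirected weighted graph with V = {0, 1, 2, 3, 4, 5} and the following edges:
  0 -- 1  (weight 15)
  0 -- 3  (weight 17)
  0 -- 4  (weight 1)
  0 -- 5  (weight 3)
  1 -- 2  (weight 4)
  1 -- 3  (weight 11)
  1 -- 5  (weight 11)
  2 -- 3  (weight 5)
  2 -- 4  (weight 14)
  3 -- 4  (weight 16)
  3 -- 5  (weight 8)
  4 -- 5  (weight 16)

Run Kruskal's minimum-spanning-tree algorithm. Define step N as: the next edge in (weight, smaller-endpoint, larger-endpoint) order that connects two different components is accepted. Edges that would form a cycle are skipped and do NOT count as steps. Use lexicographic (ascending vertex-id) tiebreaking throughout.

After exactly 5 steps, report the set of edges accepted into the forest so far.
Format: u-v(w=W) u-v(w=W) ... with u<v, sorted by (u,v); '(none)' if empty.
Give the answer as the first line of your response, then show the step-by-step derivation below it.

0-4(w=1) 0-5(w=3) 1-2(w=4) 2-3(w=5) 3-5(w=8)

step 1: add edge 0-4 (w=1); MST = {0-4(w=1)}
step 2: add edge 0-5 (w=3); MST = {0-4(w=1) 0-5(w=3)}
step 3: add edge 1-2 (w=4); MST = {0-4(w=1) 0-5(w=3) 1-2(w=4)}
step 4: add edge 2-3 (w=5); MST = {0-4(w=1) 0-5(w=3) 1-2(w=4) 2-3(w=5)}
step 5: add edge 3-5 (w=8); MST = {0-4(w=1) 0-5(w=3) 1-2(w=4) 2-3(w=5) 3-5(w=8)}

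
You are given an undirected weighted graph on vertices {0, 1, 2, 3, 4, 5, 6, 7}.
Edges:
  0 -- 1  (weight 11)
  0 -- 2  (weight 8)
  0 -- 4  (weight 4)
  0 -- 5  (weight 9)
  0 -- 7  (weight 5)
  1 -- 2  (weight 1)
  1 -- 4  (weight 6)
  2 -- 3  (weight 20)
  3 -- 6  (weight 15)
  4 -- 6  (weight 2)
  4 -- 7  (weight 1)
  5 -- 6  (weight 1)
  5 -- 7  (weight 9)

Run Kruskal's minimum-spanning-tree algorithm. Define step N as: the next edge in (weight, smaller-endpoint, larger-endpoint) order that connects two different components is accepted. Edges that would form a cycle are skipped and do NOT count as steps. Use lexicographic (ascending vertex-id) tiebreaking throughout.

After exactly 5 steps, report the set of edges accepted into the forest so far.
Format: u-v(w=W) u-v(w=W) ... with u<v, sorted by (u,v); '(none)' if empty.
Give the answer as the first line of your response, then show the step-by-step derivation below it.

0-4(w=4) 1-2(w=1) 4-6(w=2) 4-7(w=1) 5-6(w=1)

step 1: add edge 1-2 (w=1); MST = {1-2(w=1)}
step 2: add edge 4-7 (w=1); MST = {1-2(w=1) 4-7(w=1)}
step 3: add edge 5-6 (w=1); MST = {1-2(w=1) 4-7(w=1) 5-6(w=1)}
step 4: add edge 4-6 (w=2); MST = {1-2(w=1) 4-6(w=2) 4-7(w=1) 5-6(w=1)}
step 5: add edge 0-4 (w=4); MST = {0-4(w=4) 1-2(w=1) 4-6(w=2) 4-7(w=1) 5-6(w=1)}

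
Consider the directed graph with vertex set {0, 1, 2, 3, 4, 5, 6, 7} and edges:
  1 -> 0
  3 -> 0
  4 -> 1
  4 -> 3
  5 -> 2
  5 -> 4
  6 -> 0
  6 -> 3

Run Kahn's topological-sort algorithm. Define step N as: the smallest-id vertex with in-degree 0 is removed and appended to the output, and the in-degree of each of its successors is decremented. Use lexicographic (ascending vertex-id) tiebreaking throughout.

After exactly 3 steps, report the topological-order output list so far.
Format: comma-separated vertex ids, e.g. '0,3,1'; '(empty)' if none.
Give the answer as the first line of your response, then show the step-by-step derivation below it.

5,2,4

step 1: output 5; order=[5]; indeg=(3,1,0,2,0,0,0,0)
step 2: output 2; order=[5,2]; indeg=(3,1,0,2,0,0,0,0)
step 3: output 4; order=[5,2,4]; indeg=(3,0,0,1,0,0,0,0)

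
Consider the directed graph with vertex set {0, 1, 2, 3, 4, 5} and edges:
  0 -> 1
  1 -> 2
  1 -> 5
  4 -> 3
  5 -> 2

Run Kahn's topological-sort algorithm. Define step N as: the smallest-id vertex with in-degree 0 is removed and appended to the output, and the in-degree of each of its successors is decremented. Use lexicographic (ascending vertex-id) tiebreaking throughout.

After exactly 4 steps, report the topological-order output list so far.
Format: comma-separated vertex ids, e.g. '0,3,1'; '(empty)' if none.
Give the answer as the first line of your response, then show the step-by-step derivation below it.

0,1,4,3

step 1: output 0; order=[0]; indeg=(0,0,2,1,0,1)
step 2: output 1; order=[0,1]; indeg=(0,0,1,1,0,0)
step 3: output 4; order=[0,1,4]; indeg=(0,0,1,0,0,0)
step 4: output 3; order=[0,1,4,3]; indeg=(0,0,1,0,0,0)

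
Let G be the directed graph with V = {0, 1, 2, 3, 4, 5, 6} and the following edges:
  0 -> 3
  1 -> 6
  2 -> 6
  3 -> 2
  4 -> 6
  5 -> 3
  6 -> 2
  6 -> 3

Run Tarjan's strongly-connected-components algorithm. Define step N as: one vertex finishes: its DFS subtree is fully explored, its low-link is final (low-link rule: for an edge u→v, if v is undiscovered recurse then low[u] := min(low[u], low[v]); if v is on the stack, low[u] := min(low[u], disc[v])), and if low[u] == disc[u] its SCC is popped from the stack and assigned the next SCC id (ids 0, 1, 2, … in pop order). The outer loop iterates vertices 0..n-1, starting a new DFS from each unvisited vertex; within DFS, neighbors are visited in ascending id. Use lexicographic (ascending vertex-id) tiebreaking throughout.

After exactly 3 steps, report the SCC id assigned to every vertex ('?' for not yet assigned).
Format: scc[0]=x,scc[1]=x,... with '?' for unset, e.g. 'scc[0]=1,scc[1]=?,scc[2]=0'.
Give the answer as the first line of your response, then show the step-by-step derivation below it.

scc[0]=?,scc[1]=?,scc[2]=0,scc[3]=0,scc[4]=?,scc[5]=?,scc[6]=0

step 1: low=(low[0]=0,low[1]=?,low[2]=2,low[3]=1,low[4]=?,low[5]=?,low[6]=1); scc=(scc[0]=?,scc[1]=?,scc[2]=?,scc[3]=?,scc[4]=?,scc[5]=?,scc[6]=?)
step 2: low=(low[0]=0,low[1]=?,low[2]=1,low[3]=1,low[4]=?,low[5]=?,low[6]=1); scc=(scc[0]=?,scc[1]=?,scc[2]=?,scc[3]=?,scc[4]=?,scc[5]=?,scc[6]=?)
step 3: low=(low[0]=0,low[1]=?,low[2]=1,low[3]=1,low[4]=?,low[5]=?,low[6]=1); scc=(scc[0]=?,scc[1]=?,scc[2]=0,scc[3]=0,scc[4]=?,scc[5]=?,scc[6]=0)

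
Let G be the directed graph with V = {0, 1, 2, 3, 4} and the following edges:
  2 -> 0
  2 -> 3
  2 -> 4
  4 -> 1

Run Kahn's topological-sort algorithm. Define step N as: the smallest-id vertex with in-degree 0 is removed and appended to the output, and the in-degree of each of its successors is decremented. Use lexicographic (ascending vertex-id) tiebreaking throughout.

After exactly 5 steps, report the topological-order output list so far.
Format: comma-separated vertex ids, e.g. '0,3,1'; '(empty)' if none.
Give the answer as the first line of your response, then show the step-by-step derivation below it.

2,0,3,4,1

step 1: output 2; order=[2]; indeg=(0,1,0,0,0)
step 2: output 0; order=[2,0]; indeg=(0,1,0,0,0)
step 3: output 3; order=[2,0,3]; indeg=(0,1,0,0,0)
step 4: output 4; order=[2,0,3,4]; indeg=(0,0,0,0,0)
step 5: output 1; order=[2,0,3,4,1]; indeg=(0,0,0,0,0)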